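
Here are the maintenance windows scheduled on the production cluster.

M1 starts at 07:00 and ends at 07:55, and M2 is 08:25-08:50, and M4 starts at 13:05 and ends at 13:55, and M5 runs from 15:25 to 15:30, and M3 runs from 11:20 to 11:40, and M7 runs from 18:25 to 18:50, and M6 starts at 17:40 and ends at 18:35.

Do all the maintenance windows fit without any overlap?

No

Sorted by start: M1, M2, M3, M4, M5, M6, M7.
M2 starts after M1 ends — done with M1.
M3 starts after M2 ends — done with M2.
M4 starts after M3 ends — done with M3.
M5 starts after M4 ends — done with M4.
M6 starts after M5 ends — done with M5.
M7 starts before M6 ends → M6 and M7 overlap.
That's a conflict, so the schedule is not conflict-free.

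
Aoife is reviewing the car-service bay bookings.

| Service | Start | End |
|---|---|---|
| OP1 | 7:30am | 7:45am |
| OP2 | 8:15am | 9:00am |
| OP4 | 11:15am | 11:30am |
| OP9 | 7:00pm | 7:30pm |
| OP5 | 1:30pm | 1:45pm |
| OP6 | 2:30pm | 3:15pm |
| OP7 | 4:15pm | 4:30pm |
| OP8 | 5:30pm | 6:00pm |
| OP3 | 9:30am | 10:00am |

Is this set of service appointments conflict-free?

Sorted by start: OP1, OP2, OP3, OP4, OP5, OP6, OP7, OP8, OP9.
OP2 starts after OP1 ends — done with OP1.
OP3 starts after OP2 ends — done with OP2.
OP4 starts after OP3 ends — done with OP3.
OP5 starts after OP4 ends — done with OP4.
OP6 starts after OP5 ends — done with OP5.
OP7 starts after OP6 ends — done with OP6.
OP8 starts after OP7 ends — done with OP7.
OP9 starts after OP8 ends.
Every pair is clear; the schedule has no overlaps.

Yes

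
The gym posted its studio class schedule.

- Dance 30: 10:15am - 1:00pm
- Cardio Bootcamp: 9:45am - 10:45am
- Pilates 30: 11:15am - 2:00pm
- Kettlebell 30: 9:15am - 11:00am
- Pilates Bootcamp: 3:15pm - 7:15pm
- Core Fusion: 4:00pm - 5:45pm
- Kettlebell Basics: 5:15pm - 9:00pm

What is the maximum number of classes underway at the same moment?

Sort all start/end points and keep a running count:
9:15am start Kettlebell 30 → 1
9:45am start Cardio Bootcamp → 2
10:15am start Dance 30 → 3
10:45am end Cardio Bootcamp → 2
11:00am end Kettlebell 30 → 1
11:15am start Pilates 30 → 2
1:00pm end Dance 30 → 1
2:00pm end Pilates 30 → 0
3:15pm start Pilates Bootcamp → 1
4:00pm start Core Fusion → 2
5:15pm start Kettlebell Basics → 3
5:45pm end Core Fusion → 2
7:15pm end Pilates Bootcamp → 1
9:00pm end Kettlebell Basics → 0
Peak is 3, at 10:15am (Cardio Bootcamp, Dance 30, Kettlebell 30).

3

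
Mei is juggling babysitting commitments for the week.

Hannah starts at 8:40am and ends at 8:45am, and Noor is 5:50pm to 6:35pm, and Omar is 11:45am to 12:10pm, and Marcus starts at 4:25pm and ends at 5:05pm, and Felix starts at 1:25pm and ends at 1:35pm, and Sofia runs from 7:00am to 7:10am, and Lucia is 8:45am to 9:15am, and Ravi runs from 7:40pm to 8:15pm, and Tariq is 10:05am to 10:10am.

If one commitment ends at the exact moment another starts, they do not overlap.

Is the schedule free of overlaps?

Check each pair: they overlap iff neither finishes before the other starts.
Sorted by start: Sofia, Hannah, Lucia, Tariq, Omar, Felix, Marcus, Noor, Ravi.
Hannah starts after Sofia ends, so nothing later overlaps Sofia either.
Lucia starts exactly when Hannah ends (back-to-back, no overlap), so nothing later overlaps Hannah either.
Tariq starts after Lucia ends, so nothing later overlaps Lucia either.
Omar starts after Tariq ends, so nothing later overlaps Tariq either.
Felix starts after Omar ends, so nothing later overlaps Omar either.
Marcus starts after Felix ends, so nothing later overlaps Felix either.
Noor starts after Marcus ends, so nothing later overlaps Marcus either.
Ravi starts after Noor ends.
Every pair is clear; the schedule has no overlaps.

Yes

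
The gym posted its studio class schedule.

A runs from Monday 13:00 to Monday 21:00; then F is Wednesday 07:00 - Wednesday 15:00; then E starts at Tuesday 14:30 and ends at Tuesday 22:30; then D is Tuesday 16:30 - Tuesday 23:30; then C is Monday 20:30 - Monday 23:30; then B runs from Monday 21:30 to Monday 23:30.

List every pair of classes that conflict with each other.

Check each pair: they overlap iff neither finishes before the other starts.
Sorted by start: A, C, B, E, D, F.
C starts before A ends → A and C overlap.
B starts after A ends; A is clear from here.
B starts before C ends → C and B overlap.
E starts after C ends; C is clear from here.
E starts after B ends; B is clear from here.
D starts before E ends → E and D overlap.
F starts after E ends.
F starts after D ends.

A & C, B & C, D & E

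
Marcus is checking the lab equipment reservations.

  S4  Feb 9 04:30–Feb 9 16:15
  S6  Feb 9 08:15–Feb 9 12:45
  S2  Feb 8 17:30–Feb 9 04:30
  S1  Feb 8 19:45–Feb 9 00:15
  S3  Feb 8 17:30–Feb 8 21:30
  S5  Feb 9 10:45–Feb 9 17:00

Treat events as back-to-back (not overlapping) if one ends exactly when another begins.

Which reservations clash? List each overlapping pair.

S1 & S2, S1 & S3, S2 & S3, S4 & S5, S4 & S6, S5 & S6

Sorted by start: S2, S3, S1, S4, S6, S5.
S3 starts before S2 ends → S2 and S3 overlap.
S1 starts before S2 ends → S2 and S1 overlap.
S4 starts exactly when S2 ends (back-to-back, no overlap); S2 is clear from here.
S1 starts before S3 ends → S3 and S1 overlap.
S4 starts after S3 ends; S3 is clear from here.
S4 starts after S1 ends; S1 is clear from here.
S6 starts before S4 ends → S4 and S6 overlap.
S5 starts before S4 ends → S4 and S5 overlap.
S5 starts before S6 ends → S6 and S5 overlap.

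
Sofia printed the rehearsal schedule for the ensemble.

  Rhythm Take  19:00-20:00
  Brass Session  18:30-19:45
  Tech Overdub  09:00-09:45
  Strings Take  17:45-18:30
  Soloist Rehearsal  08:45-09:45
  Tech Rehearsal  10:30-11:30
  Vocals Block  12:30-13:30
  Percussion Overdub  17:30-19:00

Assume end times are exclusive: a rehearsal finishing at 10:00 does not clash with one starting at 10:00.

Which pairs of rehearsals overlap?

Sorted by start: Soloist Rehearsal, Tech Overdub, Tech Rehearsal, Vocals Block, Percussion Overdub, Strings Take, Brass Session, Rhythm Take.
Tech Overdub starts before Soloist Rehearsal ends → Soloist Rehearsal and Tech Overdub overlap.
Tech Rehearsal starts after Soloist Rehearsal ends, so Soloist Rehearsal has no further overlaps.
Tech Rehearsal starts after Tech Overdub ends, so Tech Overdub has no further overlaps.
Vocals Block starts after Tech Rehearsal ends, so Tech Rehearsal has no further overlaps.
Percussion Overdub starts after Vocals Block ends, so Vocals Block has no further overlaps.
Strings Take starts before Percussion Overdub ends → Percussion Overdub and Strings Take overlap.
Brass Session starts before Percussion Overdub ends → Percussion Overdub and Brass Session overlap.
Rhythm Take starts exactly when Percussion Overdub ends (back-to-back, no overlap).
Brass Session starts exactly when Strings Take ends (back-to-back, no overlap), so Strings Take has no further overlaps.
Rhythm Take starts before Brass Session ends → Brass Session and Rhythm Take overlap.

Brass Session & Percussion Overdub, Brass Session & Rhythm Take, Percussion Overdub & Strings Take, Soloist Rehearsal & Tech Overdub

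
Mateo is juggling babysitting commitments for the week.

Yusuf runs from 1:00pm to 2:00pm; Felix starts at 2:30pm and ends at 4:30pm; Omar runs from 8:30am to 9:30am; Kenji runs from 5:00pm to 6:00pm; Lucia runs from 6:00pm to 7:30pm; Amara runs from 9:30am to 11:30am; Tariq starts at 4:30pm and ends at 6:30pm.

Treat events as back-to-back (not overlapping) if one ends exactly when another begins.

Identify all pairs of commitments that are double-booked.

Sorted by start: Omar, Amara, Yusuf, Felix, Tariq, Kenji, Lucia.
Amara starts exactly when Omar ends (back-to-back, no overlap), so nothing later overlaps Omar either.
Yusuf starts after Amara ends, so nothing later overlaps Amara either.
Felix starts after Yusuf ends, so nothing later overlaps Yusuf either.
Tariq starts exactly when Felix ends (back-to-back, no overlap), so nothing later overlaps Felix either.
Kenji starts before Tariq ends → Tariq and Kenji overlap.
Lucia starts before Tariq ends → Tariq and Lucia overlap.
Lucia starts exactly when Kenji ends (back-to-back, no overlap).

Kenji & Tariq, Lucia & Tariq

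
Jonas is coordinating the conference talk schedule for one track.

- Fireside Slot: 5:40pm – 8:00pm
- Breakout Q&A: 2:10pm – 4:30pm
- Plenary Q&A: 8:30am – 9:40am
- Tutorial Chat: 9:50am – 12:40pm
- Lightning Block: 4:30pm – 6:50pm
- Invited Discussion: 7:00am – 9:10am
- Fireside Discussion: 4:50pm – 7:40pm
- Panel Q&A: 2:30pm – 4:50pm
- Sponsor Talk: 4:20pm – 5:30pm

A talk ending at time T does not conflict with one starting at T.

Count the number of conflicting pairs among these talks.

Sorted by start: Invited Discussion, Plenary Q&A, Tutorial Chat, Breakout Q&A, Panel Q&A, Sponsor Talk, Lightning Block, Fireside Discussion, Fireside Slot.
Plenary Q&A starts before Invited Discussion ends → Invited Discussion and Plenary Q&A overlap.
Tutorial Chat starts after Invited Discussion ends; Invited Discussion is clear from here.
Tutorial Chat starts after Plenary Q&A ends; Plenary Q&A is clear from here.
Breakout Q&A starts after Tutorial Chat ends; Tutorial Chat is clear from here.
Panel Q&A starts before Breakout Q&A ends → Breakout Q&A and Panel Q&A overlap.
Sponsor Talk starts before Breakout Q&A ends → Breakout Q&A and Sponsor Talk overlap.
Lightning Block starts exactly when Breakout Q&A ends (back-to-back, no overlap); Breakout Q&A is clear from here.
Sponsor Talk starts before Panel Q&A ends → Panel Q&A and Sponsor Talk overlap.
Lightning Block starts before Panel Q&A ends → Panel Q&A and Lightning Block overlap.
Fireside Discussion starts exactly when Panel Q&A ends (back-to-back, no overlap); Panel Q&A is clear from here.
Lightning Block starts before Sponsor Talk ends → Sponsor Talk and Lightning Block overlap.
Fireside Discussion starts before Sponsor Talk ends → Sponsor Talk and Fireside Discussion overlap.
Fireside Slot starts after Sponsor Talk ends.
Fireside Discussion starts before Lightning Block ends → Lightning Block and Fireside Discussion overlap.
Fireside Slot starts before Lightning Block ends → Lightning Block and Fireside Slot overlap.
Fireside Slot starts before Fireside Discussion ends → Fireside Discussion and Fireside Slot overlap.
Overlapping pairs: Breakout Q&A & Panel Q&A, Breakout Q&A & Sponsor Talk, Fireside Discussion & Fireside Slot, Fireside Discussion & Lightning Block, Fireside Discussion & Sponsor Talk, Fireside Slot & Lightning Block, Invited Discussion & Plenary Q&A, Lightning Block & Panel Q&A, Lightning Block & Sponsor Talk, Panel Q&A & Sponsor Talk — 10 in total.

10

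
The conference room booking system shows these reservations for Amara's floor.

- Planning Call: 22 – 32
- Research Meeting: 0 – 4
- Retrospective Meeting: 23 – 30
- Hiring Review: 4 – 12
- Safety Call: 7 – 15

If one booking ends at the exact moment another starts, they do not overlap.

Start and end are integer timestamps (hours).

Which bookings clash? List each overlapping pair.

Hiring Review & Safety Call, Planning Call & Retrospective Meeting

Sorted by start: Research Meeting, Hiring Review, Safety Call, Planning Call, Retrospective Meeting.
Hiring Review starts exactly when Research Meeting ends (back-to-back, no overlap), so Research Meeting has no further overlaps.
Safety Call starts before Hiring Review ends → Hiring Review and Safety Call overlap.
Planning Call starts after Hiring Review ends, so Hiring Review has no further overlaps.
Planning Call starts after Safety Call ends, so Safety Call has no further overlaps.
Retrospective Meeting starts before Planning Call ends → Planning Call and Retrospective Meeting overlap.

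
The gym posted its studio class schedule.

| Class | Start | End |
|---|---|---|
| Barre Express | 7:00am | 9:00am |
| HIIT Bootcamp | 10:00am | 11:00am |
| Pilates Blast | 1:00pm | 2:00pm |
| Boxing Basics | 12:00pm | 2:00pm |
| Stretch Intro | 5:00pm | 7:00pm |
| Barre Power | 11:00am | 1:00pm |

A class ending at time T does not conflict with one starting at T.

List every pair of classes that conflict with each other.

Two intervals overlap when each starts before the other ends.
Sorted by start: Barre Express, HIIT Bootcamp, Barre Power, Boxing Basics, Pilates Blast, Stretch Intro.
HIIT Bootcamp starts after Barre Express ends, so nothing later overlaps Barre Express either.
Barre Power starts exactly when HIIT Bootcamp ends (back-to-back, no overlap), so nothing later overlaps HIIT Bootcamp either.
Boxing Basics starts before Barre Power ends → Barre Power and Boxing Basics overlap.
Pilates Blast starts exactly when Barre Power ends (back-to-back, no overlap), so nothing later overlaps Barre Power either.
Pilates Blast starts before Boxing Basics ends → Boxing Basics and Pilates Blast overlap.
Stretch Intro starts after Boxing Basics ends.
Stretch Intro starts after Pilates Blast ends.

Barre Power & Boxing Basics, Boxing Basics & Pilates Blast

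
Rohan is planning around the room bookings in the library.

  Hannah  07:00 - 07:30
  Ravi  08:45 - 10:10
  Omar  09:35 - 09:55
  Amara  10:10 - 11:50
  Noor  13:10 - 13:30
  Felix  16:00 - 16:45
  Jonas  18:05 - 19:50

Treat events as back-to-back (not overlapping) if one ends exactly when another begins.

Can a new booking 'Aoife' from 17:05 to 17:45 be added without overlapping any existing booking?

Yes — the slot is free

Hannah: ends 07:30 at or before Aoife starts 17:05 → clear.
Ravi: ends 10:10 at or before Aoife starts 17:05 → clear.
Omar: ends 09:55 at or before Aoife starts 17:05 → clear.
Amara: ends 11:50 at or before Aoife starts 17:05 → clear.
Noor: ends 13:30 at or before Aoife starts 17:05 → clear.
Felix: ends 16:45 at or before Aoife starts 17:05 → clear.
Jonas: starts 18:05 at or after Aoife ends 17:45 → clear.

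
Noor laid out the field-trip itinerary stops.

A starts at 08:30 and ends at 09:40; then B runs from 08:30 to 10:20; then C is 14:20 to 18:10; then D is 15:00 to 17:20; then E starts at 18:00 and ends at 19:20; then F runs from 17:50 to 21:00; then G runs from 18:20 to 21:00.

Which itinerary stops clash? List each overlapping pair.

A & B, C & D, C & E, C & F, E & F, E & G, F & G

Sorted by start: A, B, C, D, F, E, G.
B starts before A ends → A and B overlap.
C starts after A ends — done with A.
C starts after B ends — done with B.
D starts before C ends → C and D overlap.
F starts before C ends → C and F overlap.
E starts before C ends → C and E overlap.
G starts after C ends.
F starts after D ends — done with D.
E starts before F ends → F and E overlap.
G starts before F ends → F and G overlap.
G starts before E ends → E and G overlap.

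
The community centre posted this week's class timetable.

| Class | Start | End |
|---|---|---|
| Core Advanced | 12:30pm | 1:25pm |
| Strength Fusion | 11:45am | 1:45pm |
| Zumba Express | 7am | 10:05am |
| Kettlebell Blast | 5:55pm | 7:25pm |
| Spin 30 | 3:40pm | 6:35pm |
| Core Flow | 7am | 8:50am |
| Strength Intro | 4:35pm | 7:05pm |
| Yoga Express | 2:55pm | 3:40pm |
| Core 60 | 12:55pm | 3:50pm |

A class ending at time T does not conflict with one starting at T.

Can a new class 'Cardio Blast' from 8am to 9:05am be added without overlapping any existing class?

No — it overlaps Core Flow, Zumba Express

Zumba Express: starts 7am before Cardio Blast ends 9:05am, and ends 10:05am after Cardio Blast starts 8am → overlap.
Core Flow: starts 7am before Cardio Blast ends 9:05am, and ends 8:50am after Cardio Blast starts 8am → overlap.
Strength Fusion: starts 11:45am at or after Cardio Blast ends 9:05am → clear.
Core Advanced: starts 12:30pm at or after Cardio Blast ends 9:05am → clear.
Core 60: starts 12:55pm at or after Cardio Blast ends 9:05am → clear.
Yoga Express: starts 2:55pm at or after Cardio Blast ends 9:05am → clear.
Spin 30: starts 3:40pm at or after Cardio Blast ends 9:05am → clear.
Strength Intro: starts 4:35pm at or after Cardio Blast ends 9:05am → clear.
Kettlebell Blast: starts 5:55pm at or after Cardio Blast ends 9:05am → clear.
Cardio Blast overlaps Zumba Express, Core Flow.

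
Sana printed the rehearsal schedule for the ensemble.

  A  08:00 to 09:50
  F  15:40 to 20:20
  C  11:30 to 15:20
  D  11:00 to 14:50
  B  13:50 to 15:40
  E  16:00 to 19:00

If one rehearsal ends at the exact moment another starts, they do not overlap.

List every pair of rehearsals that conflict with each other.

B & C, B & D, C & D, E & F

Sorted by start: A, D, C, B, F, E.
D starts after A ends, so nothing later overlaps A either.
C starts before D ends → D and C overlap.
B starts before D ends → D and B overlap.
F starts after D ends, so nothing later overlaps D either.
B starts before C ends → C and B overlap.
F starts after C ends, so nothing later overlaps C either.
F starts exactly when B ends (back-to-back, no overlap), so nothing later overlaps B either.
E starts before F ends → F and E overlap.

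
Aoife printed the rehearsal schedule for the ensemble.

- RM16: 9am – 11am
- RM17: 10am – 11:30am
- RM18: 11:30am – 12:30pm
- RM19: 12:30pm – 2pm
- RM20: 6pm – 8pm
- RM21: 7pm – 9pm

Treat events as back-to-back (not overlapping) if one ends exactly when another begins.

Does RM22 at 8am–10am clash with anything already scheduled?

RM16: starts 9am before RM22 ends 10am, and ends 11am after RM22 starts 8am → overlap.
RM17: starts 10am at or after RM22 ends 10am → clear.
RM18: starts 11:30am at or after RM22 ends 10am → clear.
RM19: starts 12:30pm at or after RM22 ends 10am → clear.
RM20: starts 6pm at or after RM22 ends 10am → clear.
RM21: starts 7pm at or after RM22 ends 10am → clear.
RM22 overlaps RM16.

Yes — it overlaps RM16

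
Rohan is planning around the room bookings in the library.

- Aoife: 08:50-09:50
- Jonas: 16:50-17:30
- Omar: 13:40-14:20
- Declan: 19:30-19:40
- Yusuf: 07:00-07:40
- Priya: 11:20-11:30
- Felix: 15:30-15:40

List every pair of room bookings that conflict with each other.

Sorted by start: Yusuf, Aoife, Priya, Omar, Felix, Jonas, Declan.
Aoife starts after Yusuf ends, so nothing later overlaps Yusuf either.
Priya starts after Aoife ends, so nothing later overlaps Aoife either.
Omar starts after Priya ends, so nothing later overlaps Priya either.
Felix starts after Omar ends, so nothing later overlaps Omar either.
Jonas starts after Felix ends, so nothing later overlaps Felix either.
Declan starts after Jonas ends.

no overlapping pairs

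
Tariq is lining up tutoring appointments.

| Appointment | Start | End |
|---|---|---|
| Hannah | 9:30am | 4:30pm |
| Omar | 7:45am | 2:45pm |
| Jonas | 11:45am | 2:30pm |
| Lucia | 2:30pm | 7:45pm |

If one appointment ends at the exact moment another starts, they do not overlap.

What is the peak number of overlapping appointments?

Walk through starts and ends in time order (an end at T is processed before a start at T):
7:45am start Omar → 1
9:30am start Hannah → 2
11:45am start Jonas → 3
2:30pm end Jonas → 2
2:30pm start Lucia → 3
2:45pm end Omar → 2
4:30pm end Hannah → 1
7:45pm end Lucia → 0
Peak is 3, at 11:45am (Hannah, Jonas, Omar).

3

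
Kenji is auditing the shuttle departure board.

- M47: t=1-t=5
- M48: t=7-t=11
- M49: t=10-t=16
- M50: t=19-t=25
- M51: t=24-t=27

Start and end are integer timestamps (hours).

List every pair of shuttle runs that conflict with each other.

M48 & M49, M50 & M51

Check each pair: they overlap iff neither finishes before the other starts.
Sorted by start: M47, M48, M49, M50, M51.
M48 starts after M47 ends, so M47 has no further overlaps.
M49 starts before M48 ends → M48 and M49 overlap.
M50 starts after M48 ends, so M48 has no further overlaps.
M50 starts after M49 ends, so M49 has no further overlaps.
M51 starts before M50 ends → M50 and M51 overlap.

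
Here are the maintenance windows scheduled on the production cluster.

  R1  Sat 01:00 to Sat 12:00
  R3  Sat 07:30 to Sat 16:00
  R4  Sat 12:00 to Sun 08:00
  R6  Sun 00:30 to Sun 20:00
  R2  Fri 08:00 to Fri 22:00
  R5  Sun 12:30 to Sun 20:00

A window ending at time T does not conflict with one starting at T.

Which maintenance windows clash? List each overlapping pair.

Sorted by start: R2, R1, R3, R4, R6, R5.
R1 starts after R2 ends; R2 is clear from here.
R3 starts before R1 ends → R1 and R3 overlap.
R4 starts exactly when R1 ends (back-to-back, no overlap); R1 is clear from here.
R4 starts before R3 ends → R3 and R4 overlap.
R6 starts after R3 ends; R3 is clear from here.
R6 starts before R4 ends → R4 and R6 overlap.
R5 starts after R4 ends.
R5 starts before R6 ends → R6 and R5 overlap.

R1 & R3, R3 & R4, R4 & R6, R5 & R6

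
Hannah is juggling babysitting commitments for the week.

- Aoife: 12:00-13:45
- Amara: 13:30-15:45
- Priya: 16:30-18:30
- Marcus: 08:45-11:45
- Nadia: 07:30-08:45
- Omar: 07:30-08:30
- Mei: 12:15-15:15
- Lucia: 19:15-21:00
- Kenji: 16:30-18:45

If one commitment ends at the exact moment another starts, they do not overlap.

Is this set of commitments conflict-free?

Sorted by start: Omar, Nadia, Marcus, Aoife, Mei, Amara, Kenji, Priya, Lucia.
Nadia starts before Omar ends → Omar and Nadia overlap.
That's a conflict, so the schedule is not conflict-free.

No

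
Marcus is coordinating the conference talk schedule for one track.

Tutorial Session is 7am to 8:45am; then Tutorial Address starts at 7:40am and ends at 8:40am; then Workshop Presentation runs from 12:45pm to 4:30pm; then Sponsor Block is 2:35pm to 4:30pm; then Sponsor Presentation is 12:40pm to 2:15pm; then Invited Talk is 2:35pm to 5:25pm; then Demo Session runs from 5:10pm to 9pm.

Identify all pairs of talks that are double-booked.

Demo Session & Invited Talk, Invited Talk & Sponsor Block, Invited Talk & Workshop Presentation, Sponsor Block & Workshop Presentation, Sponsor Presentation & Workshop Presentation, Tutorial Address & Tutorial Session

Sorted by start: Tutorial Session, Tutorial Address, Sponsor Presentation, Workshop Presentation, Sponsor Block, Invited Talk, Demo Session.
Tutorial Address starts before Tutorial Session ends → Tutorial Session and Tutorial Address overlap.
Sponsor Presentation starts after Tutorial Session ends, so nothing later overlaps Tutorial Session either.
Sponsor Presentation starts after Tutorial Address ends, so nothing later overlaps Tutorial Address either.
Workshop Presentation starts before Sponsor Presentation ends → Sponsor Presentation and Workshop Presentation overlap.
Sponsor Block starts after Sponsor Presentation ends, so nothing later overlaps Sponsor Presentation either.
Sponsor Block starts before Workshop Presentation ends → Workshop Presentation and Sponsor Block overlap.
Invited Talk starts before Workshop Presentation ends → Workshop Presentation and Invited Talk overlap.
Demo Session starts after Workshop Presentation ends.
Invited Talk starts before Sponsor Block ends → Sponsor Block and Invited Talk overlap.
Demo Session starts after Sponsor Block ends.
Demo Session starts before Invited Talk ends → Invited Talk and Demo Session overlap.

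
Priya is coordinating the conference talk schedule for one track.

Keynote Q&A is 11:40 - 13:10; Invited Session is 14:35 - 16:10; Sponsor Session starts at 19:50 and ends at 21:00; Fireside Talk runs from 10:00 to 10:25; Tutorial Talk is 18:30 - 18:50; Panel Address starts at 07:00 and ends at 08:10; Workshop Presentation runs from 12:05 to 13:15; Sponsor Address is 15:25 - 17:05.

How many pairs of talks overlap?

Sorted by start: Panel Address, Fireside Talk, Keynote Q&A, Workshop Presentation, Invited Session, Sponsor Address, Tutorial Talk, Sponsor Session.
Fireside Talk starts after Panel Address ends, so Panel Address has no further overlaps.
Keynote Q&A starts after Fireside Talk ends, so Fireside Talk has no further overlaps.
Workshop Presentation starts before Keynote Q&A ends → Keynote Q&A and Workshop Presentation overlap.
Invited Session starts after Keynote Q&A ends, so Keynote Q&A has no further overlaps.
Invited Session starts after Workshop Presentation ends, so Workshop Presentation has no further overlaps.
Sponsor Address starts before Invited Session ends → Invited Session and Sponsor Address overlap.
Tutorial Talk starts after Invited Session ends, so Invited Session has no further overlaps.
Tutorial Talk starts after Sponsor Address ends, so Sponsor Address has no further overlaps.
Sponsor Session starts after Tutorial Talk ends.
Overlapping pairs: Invited Session & Sponsor Address, Keynote Q&A & Workshop Presentation — 2 in total.

2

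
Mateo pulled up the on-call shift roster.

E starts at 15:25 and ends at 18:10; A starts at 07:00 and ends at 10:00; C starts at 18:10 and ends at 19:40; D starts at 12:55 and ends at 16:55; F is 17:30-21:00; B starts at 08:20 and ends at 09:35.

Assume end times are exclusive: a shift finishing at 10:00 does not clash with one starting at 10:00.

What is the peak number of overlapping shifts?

2

Walk through starts and ends in time order (an end at T is processed before a start at T):
07:00 start A → 1
08:20 start B → 2
09:35 end B → 1
10:00 end A → 0
12:55 start D → 1
15:25 start E → 2
16:55 end D → 1
17:30 start F → 2
18:10 end E → 1
18:10 start C → 2
19:40 end C → 1
21:00 end F → 0
Peak is 2, at 08:20 (A, B).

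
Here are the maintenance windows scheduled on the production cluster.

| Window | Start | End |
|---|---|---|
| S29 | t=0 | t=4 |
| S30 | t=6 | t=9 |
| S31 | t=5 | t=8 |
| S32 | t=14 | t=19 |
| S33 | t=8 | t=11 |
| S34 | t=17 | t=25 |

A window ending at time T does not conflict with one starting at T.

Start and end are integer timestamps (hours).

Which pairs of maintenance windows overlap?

S30 & S31, S30 & S33, S32 & S34

Sorted by start: S29, S31, S30, S33, S32, S34.
S31 starts after S29 ends; S29 is clear from here.
S30 starts before S31 ends → S31 and S30 overlap.
S33 starts exactly when S31 ends (back-to-back, no overlap); S31 is clear from here.
S33 starts before S30 ends → S30 and S33 overlap.
S32 starts after S30 ends; S30 is clear from here.
S32 starts after S33 ends; S33 is clear from here.
S34 starts before S32 ends → S32 and S34 overlap.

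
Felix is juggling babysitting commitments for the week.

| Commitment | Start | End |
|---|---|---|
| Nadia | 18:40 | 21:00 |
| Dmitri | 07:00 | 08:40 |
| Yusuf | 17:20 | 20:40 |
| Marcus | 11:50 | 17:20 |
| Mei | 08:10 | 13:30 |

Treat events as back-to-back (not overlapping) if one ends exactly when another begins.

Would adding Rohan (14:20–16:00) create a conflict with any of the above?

Yes — it overlaps Marcus

Dmitri: ends 08:40 at or before Rohan starts 14:20 → clear.
Mei: ends 13:30 at or before Rohan starts 14:20 → clear.
Marcus: starts 11:50 before Rohan ends 16:00, and ends 17:20 after Rohan starts 14:20 → overlap.
Yusuf: starts 17:20 at or after Rohan ends 16:00 → clear.
Nadia: starts 18:40 at or after Rohan ends 16:00 → clear.
Rohan overlaps Marcus.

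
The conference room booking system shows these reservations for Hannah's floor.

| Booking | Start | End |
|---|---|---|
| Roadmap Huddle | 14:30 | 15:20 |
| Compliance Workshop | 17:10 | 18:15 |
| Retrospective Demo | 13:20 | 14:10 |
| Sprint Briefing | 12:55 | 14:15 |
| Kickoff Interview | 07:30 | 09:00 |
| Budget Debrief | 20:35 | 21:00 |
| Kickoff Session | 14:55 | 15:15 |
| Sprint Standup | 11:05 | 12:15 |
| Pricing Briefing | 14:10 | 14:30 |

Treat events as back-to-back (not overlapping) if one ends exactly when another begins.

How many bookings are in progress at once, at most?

2

Sort all start/end points and keep a running count:
07:30 start Kickoff Interview → 1
09:00 end Kickoff Interview → 0
11:05 start Sprint Standup → 1
12:15 end Sprint Standup → 0
12:55 start Sprint Briefing → 1
13:20 start Retrospective Demo → 2
14:10 end Retrospective Demo → 1
14:10 start Pricing Briefing → 2
14:15 end Sprint Briefing → 1
14:30 end Pricing Briefing → 0
14:30 start Roadmap Huddle → 1
14:55 start Kickoff Session → 2
15:15 end Kickoff Session → 1
15:20 end Roadmap Huddle → 0
17:10 start Compliance Workshop → 1
18:15 end Compliance Workshop → 0
20:35 start Budget Debrief → 1
21:00 end Budget Debrief → 0
Peak is 2, at 13:20 (Retrospective Demo, Sprint Briefing).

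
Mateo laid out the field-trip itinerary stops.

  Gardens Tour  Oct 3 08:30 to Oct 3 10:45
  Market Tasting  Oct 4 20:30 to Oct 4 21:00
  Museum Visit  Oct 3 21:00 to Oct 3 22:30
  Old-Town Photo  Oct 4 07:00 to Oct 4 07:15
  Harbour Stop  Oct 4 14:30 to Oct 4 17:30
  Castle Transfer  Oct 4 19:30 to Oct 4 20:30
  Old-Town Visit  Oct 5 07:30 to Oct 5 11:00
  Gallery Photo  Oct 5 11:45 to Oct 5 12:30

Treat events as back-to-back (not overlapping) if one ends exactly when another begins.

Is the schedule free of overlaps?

Sorted by start: Gardens Tour, Museum Visit, Old-Town Photo, Harbour Stop, Castle Transfer, Market Tasting, Old-Town Visit, Gallery Photo.
Museum Visit starts after Gardens Tour ends, so Gardens Tour has no further overlaps.
Old-Town Photo starts after Museum Visit ends, so Museum Visit has no further overlaps.
Harbour Stop starts after Old-Town Photo ends, so Old-Town Photo has no further overlaps.
Castle Transfer starts after Harbour Stop ends, so Harbour Stop has no further overlaps.
Market Tasting starts exactly when Castle Transfer ends (back-to-back, no overlap), so Castle Transfer has no further overlaps.
Old-Town Visit starts after Market Tasting ends, so Market Tasting has no further overlaps.
Gallery Photo starts after Old-Town Visit ends.
Every pair is clear; the schedule has no overlaps.

Yes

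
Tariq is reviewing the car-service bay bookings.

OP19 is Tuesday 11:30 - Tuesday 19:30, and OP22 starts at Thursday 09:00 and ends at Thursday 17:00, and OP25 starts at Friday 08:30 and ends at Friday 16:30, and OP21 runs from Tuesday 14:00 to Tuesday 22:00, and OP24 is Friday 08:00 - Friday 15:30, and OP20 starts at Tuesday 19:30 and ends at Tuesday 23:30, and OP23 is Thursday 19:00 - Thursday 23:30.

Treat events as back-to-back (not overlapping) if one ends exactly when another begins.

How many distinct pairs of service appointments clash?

3

Sorted by start: OP19, OP21, OP20, OP22, OP23, OP24, OP25.
OP21 starts before OP19 ends → OP19 and OP21 overlap.
OP20 starts exactly when OP19 ends (back-to-back, no overlap), so nothing later overlaps OP19 either.
OP20 starts before OP21 ends → OP21 and OP20 overlap.
OP22 starts after OP21 ends, so nothing later overlaps OP21 either.
OP22 starts after OP20 ends, so nothing later overlaps OP20 either.
OP23 starts after OP22 ends, so nothing later overlaps OP22 either.
OP24 starts after OP23 ends, so nothing later overlaps OP23 either.
OP25 starts before OP24 ends → OP24 and OP25 overlap.
Overlapping pairs: OP19 & OP21, OP20 & OP21, OP24 & OP25 — 3 in total.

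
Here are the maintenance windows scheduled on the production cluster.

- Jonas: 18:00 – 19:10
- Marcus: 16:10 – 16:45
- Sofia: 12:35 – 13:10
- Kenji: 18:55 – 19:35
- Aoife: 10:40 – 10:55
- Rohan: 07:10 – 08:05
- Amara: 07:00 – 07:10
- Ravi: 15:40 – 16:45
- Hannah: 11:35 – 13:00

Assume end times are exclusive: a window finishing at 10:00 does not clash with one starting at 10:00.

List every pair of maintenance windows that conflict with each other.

Hannah & Sofia, Jonas & Kenji, Marcus & Ravi

Check each pair: they overlap iff neither finishes before the other starts.
Sorted by start: Amara, Rohan, Aoife, Hannah, Sofia, Ravi, Marcus, Jonas, Kenji.
Rohan starts exactly when Amara ends (back-to-back, no overlap), so nothing later overlaps Amara either.
Aoife starts after Rohan ends, so nothing later overlaps Rohan either.
Hannah starts after Aoife ends, so nothing later overlaps Aoife either.
Sofia starts before Hannah ends → Hannah and Sofia overlap.
Ravi starts after Hannah ends, so nothing later overlaps Hannah either.
Ravi starts after Sofia ends, so nothing later overlaps Sofia either.
Marcus starts before Ravi ends → Ravi and Marcus overlap.
Jonas starts after Ravi ends, so nothing later overlaps Ravi either.
Jonas starts after Marcus ends, so nothing later overlaps Marcus either.
Kenji starts before Jonas ends → Jonas and Kenji overlap.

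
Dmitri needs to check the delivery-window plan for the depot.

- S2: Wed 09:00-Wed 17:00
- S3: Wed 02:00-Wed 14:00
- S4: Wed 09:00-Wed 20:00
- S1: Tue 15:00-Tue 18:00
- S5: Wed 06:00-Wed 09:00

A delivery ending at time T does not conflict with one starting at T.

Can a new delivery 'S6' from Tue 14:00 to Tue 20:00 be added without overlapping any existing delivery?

No — it overlaps S1

S1: starts Tue 15:00 before S6 ends Tue 20:00, and ends Tue 18:00 after S6 starts Tue 14:00 → overlap.
S3: starts Wed 02:00 at or after S6 ends Tue 20:00 → clear.
S5: starts Wed 06:00 at or after S6 ends Tue 20:00 → clear.
S2: starts Wed 09:00 at or after S6 ends Tue 20:00 → clear.
S4: starts Wed 09:00 at or after S6 ends Tue 20:00 → clear.
S6 overlaps S1.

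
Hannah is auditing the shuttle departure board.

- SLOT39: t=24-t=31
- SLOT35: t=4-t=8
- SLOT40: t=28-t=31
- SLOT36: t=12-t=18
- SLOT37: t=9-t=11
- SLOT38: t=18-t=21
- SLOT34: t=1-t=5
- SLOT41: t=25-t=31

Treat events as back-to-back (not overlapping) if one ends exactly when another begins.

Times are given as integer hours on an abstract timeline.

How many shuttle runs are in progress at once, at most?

Sort all start/end points and keep a running count:
t=1 start SLOT34 → 1
t=4 start SLOT35 → 2
t=5 end SLOT34 → 1
t=8 end SLOT35 → 0
t=9 start SLOT37 → 1
t=11 end SLOT37 → 0
t=12 start SLOT36 → 1
t=18 end SLOT36 → 0
t=18 start SLOT38 → 1
t=21 end SLOT38 → 0
t=24 start SLOT39 → 1
t=25 start SLOT41 → 2
t=28 start SLOT40 → 3
t=31 end SLOT39 → 2
t=31 end SLOT40 → 1
t=31 end SLOT41 → 0
Peak is 3, at t=28 (SLOT39, SLOT40, SLOT41).

3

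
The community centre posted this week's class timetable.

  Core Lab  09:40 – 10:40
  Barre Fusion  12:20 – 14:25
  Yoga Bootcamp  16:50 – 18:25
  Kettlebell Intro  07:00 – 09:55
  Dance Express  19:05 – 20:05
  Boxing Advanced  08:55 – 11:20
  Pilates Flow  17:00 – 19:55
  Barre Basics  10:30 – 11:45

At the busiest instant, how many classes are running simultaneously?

Sweep the timeline, counting +1 at each start and −1 at each end (ends before starts at a tie):
07:00 start Kettlebell Intro → 1
08:55 start Boxing Advanced → 2
09:40 start Core Lab → 3
09:55 end Kettlebell Intro → 2
10:30 start Barre Basics → 3
10:40 end Core Lab → 2
11:20 end Boxing Advanced → 1
11:45 end Barre Basics → 0
12:20 start Barre Fusion → 1
14:25 end Barre Fusion → 0
16:50 start Yoga Bootcamp → 1
17:00 start Pilates Flow → 2
18:25 end Yoga Bootcamp → 1
19:05 start Dance Express → 2
19:55 end Pilates Flow → 1
20:05 end Dance Express → 0
Peak is 3, at 09:40 (Boxing Advanced, Core Lab, Kettlebell Intro).

3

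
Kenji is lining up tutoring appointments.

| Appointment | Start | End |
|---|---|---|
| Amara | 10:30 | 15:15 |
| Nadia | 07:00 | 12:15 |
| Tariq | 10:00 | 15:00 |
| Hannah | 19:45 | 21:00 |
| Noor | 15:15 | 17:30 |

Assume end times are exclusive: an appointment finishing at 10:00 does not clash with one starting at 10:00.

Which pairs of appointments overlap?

Sorted by start: Nadia, Tariq, Amara, Noor, Hannah.
Tariq starts before Nadia ends → Nadia and Tariq overlap.
Amara starts before Nadia ends → Nadia and Amara overlap.
Noor starts after Nadia ends; Nadia is clear from here.
Amara starts before Tariq ends → Tariq and Amara overlap.
Noor starts after Tariq ends; Tariq is clear from here.
Noor starts exactly when Amara ends (back-to-back, no overlap); Amara is clear from here.
Hannah starts after Noor ends.

Amara & Nadia, Amara & Tariq, Nadia & Tariq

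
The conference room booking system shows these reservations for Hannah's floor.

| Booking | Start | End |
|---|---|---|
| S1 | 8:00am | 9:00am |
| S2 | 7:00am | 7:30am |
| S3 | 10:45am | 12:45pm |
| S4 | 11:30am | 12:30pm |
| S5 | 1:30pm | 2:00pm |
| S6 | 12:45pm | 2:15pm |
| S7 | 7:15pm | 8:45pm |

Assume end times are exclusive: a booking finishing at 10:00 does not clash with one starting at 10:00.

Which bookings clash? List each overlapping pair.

Sorted by start: S2, S1, S3, S4, S6, S5, S7.
S1 starts after S2 ends — done with S2.
S3 starts after S1 ends — done with S1.
S4 starts before S3 ends → S3 and S4 overlap.
S6 starts exactly when S3 ends (back-to-back, no overlap) — done with S3.
S6 starts after S4 ends — done with S4.
S5 starts before S6 ends → S6 and S5 overlap.
S7 starts after S6 ends.
S7 starts after S5 ends.

S3 & S4, S5 & S6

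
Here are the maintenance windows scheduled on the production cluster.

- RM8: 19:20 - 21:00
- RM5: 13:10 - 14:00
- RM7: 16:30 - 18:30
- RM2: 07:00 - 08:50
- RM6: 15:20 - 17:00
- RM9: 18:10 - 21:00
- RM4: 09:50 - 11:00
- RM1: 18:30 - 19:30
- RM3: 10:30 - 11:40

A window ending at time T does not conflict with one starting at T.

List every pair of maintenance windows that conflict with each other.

Sorted by start: RM2, RM4, RM3, RM5, RM6, RM7, RM9, RM1, RM8.
RM4 starts after RM2 ends — done with RM2.
RM3 starts before RM4 ends → RM4 and RM3 overlap.
RM5 starts after RM4 ends — done with RM4.
RM5 starts after RM3 ends — done with RM3.
RM6 starts after RM5 ends — done with RM5.
RM7 starts before RM6 ends → RM6 and RM7 overlap.
RM9 starts after RM6 ends — done with RM6.
RM9 starts before RM7 ends → RM7 and RM9 overlap.
RM1 starts exactly when RM7 ends (back-to-back, no overlap) — done with RM7.
RM1 starts before RM9 ends → RM9 and RM1 overlap.
RM8 starts before RM9 ends → RM9 and RM8 overlap.
RM8 starts before RM1 ends → RM1 and RM8 overlap.

RM1 & RM8, RM1 & RM9, RM3 & RM4, RM6 & RM7, RM7 & RM9, RM8 & RM9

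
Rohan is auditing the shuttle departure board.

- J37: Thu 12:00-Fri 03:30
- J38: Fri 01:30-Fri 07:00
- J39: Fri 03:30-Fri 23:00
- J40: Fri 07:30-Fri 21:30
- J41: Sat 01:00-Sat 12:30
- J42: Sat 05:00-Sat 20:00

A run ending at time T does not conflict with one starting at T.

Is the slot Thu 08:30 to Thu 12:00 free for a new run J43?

Yes — the slot is free

J37: starts Thu 12:00 at or after J43 ends Thu 12:00 → clear.
J38: starts Fri 01:30 at or after J43 ends Thu 12:00 → clear.
J39: starts Fri 03:30 at or after J43 ends Thu 12:00 → clear.
J40: starts Fri 07:30 at or after J43 ends Thu 12:00 → clear.
J41: starts Sat 01:00 at or after J43 ends Thu 12:00 → clear.
J42: starts Sat 05:00 at or after J43 ends Thu 12:00 → clear.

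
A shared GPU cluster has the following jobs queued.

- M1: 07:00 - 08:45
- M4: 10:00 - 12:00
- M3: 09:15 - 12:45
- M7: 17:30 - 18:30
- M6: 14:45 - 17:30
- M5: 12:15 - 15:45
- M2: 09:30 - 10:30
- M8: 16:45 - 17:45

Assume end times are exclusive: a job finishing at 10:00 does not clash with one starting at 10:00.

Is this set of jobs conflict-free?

Check each pair: they overlap iff neither finishes before the other starts.
Sorted by start: M1, M3, M2, M4, M5, M6, M8, M7.
M3 starts after M1 ends; M1 is clear from here.
M2 starts before M3 ends → M3 and M2 overlap.
That's a conflict, so the schedule is not conflict-free.

No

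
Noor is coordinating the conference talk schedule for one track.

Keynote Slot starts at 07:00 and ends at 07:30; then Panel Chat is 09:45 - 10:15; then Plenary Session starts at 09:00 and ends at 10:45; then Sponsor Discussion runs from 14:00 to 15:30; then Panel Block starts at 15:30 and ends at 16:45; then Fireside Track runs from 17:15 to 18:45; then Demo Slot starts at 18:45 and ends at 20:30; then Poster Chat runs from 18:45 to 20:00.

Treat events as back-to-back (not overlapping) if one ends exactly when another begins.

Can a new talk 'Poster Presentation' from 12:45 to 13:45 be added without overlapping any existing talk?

Yes — the slot is free

Keynote Slot: ends 07:30 at or before Poster Presentation starts 12:45 → clear.
Plenary Session: ends 10:45 at or before Poster Presentation starts 12:45 → clear.
Panel Chat: ends 10:15 at or before Poster Presentation starts 12:45 → clear.
Sponsor Discussion: starts 14:00 at or after Poster Presentation ends 13:45 → clear.
Panel Block: starts 15:30 at or after Poster Presentation ends 13:45 → clear.
Fireside Track: starts 17:15 at or after Poster Presentation ends 13:45 → clear.
Demo Slot: starts 18:45 at or after Poster Presentation ends 13:45 → clear.
Poster Chat: starts 18:45 at or after Poster Presentation ends 13:45 → clear.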